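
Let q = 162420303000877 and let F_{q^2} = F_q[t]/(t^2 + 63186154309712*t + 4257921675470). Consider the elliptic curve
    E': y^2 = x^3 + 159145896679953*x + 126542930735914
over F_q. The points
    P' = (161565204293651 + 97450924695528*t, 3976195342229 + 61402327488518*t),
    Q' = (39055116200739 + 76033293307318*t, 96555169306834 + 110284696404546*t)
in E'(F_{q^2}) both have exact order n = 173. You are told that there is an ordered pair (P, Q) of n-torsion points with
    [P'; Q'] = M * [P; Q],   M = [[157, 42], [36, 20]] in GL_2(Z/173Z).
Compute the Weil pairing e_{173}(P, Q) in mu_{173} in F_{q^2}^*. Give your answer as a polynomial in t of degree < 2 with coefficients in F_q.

28499343090702 + 24366187898952*t

e_{173}(aP+bQ,cP+dQ) = e_{173}(P,Q)^(ad-bc); with (a,b,c,d)=(157,42,36,20) this gives the det-173 law.
det M = 157*20 - 42*36 = 1628 = 71 (mod 173); 71^{-1} = 39 (mod 173).
Run Miller on y^2=x^3+159145896679953*x+126542930735914 over F_{162420303000877}: ladder 10101101 (8 bits); e = f_P(D_Q)/f_Q(D_P).
The quotient is 24235613457370 + 63324974711700*t.
Hence e(P,Q) = 28499343090702 + 24366187898952*t in F_{162420303000877^2}^*.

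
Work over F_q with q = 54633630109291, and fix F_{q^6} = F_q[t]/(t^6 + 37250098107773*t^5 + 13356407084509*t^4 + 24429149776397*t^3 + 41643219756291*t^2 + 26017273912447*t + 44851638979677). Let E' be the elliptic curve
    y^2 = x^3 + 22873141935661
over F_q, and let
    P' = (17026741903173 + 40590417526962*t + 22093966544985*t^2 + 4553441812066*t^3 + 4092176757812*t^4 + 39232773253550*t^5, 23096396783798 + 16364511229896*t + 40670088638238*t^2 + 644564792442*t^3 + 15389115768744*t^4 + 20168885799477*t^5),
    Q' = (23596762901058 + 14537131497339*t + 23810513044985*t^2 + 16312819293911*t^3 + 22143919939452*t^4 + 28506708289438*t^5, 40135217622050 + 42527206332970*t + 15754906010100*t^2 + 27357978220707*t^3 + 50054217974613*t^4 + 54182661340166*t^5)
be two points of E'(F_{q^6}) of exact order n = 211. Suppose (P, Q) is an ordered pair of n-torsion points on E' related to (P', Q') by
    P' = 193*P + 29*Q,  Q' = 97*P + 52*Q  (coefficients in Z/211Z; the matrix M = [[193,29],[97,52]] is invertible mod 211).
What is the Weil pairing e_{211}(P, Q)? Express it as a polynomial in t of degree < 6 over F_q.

27570481208721 + 15888167688408*t + 10905498477861*t^2 + 6255179605173*t^3 + 44937439465417*t^4 + 39724100571216*t^5

e_{211}(aP+bQ,cP+dQ) = e_{211}(P,Q)^(ad-bc); with (a,b,c,d)=(193,29,97,52) this gives the det-211 law.
193*52 - 29*97 = 7223; reduced mod 211: det = 49, inverse 56.
Run Miller on y^2=x^3+22873141935661 over F_{54633630109291}: ladder 11010011 (8 bits); e = f_P(D_Q)/f_Q(D_P).
So e_{211}(P',Q') = 33269083580063 + 54318357293190*t + 31885154720847*t^2 + 51783659005843*t^3 + 50650983208928*t^4 + 36454041071605*t^5.
(33269083580063 + 54318357293190*t + 31885154720847*t^2 + 51783659005843*t^3 + 50650983208928*t^4 + 36454041071605*t^5)^{56} mod (54633630109291,f) = 27570481208721 + 15888167688408*t + 10905498477861*t^2 + 6255179605173*t^3 + 44937439465417*t^4 + 39724100571216*t^5.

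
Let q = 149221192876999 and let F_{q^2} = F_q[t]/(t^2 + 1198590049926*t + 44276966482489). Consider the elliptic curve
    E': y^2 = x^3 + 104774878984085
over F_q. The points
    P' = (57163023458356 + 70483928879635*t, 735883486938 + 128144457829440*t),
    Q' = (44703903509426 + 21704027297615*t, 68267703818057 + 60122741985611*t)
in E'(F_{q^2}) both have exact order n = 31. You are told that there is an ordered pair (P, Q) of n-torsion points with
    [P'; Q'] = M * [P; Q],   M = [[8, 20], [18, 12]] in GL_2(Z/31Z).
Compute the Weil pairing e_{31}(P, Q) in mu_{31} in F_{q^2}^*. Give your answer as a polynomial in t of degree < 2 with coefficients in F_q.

67459730998873 + 124788153050318*t

e_{31} is bilinear + alternating on E[31], so e_{31}(8*P + 20*Q, 18*P + 12*Q) = e_{31}(P,Q)^(8*12-20*18).
det(M) mod 31 = 15; its inverse in (Z/31)^* is 29 (check: 15*29 mod 31 = 1).
5-bit Miller (11111) on E'/F_{149221192876999} with a'=0, b'=104774878984085: accumulate tangent/chord ratios at Q'+S and P'+S'.
Miller gives e_{31}(P',Q') = 94759247710038 + 56198454513276*t in F_{149221192876999^2}.
e_{31}(P,Q) = (94759247710038 + 56198454513276*t)^{29} = 67459730998873 + 124788153050318*t.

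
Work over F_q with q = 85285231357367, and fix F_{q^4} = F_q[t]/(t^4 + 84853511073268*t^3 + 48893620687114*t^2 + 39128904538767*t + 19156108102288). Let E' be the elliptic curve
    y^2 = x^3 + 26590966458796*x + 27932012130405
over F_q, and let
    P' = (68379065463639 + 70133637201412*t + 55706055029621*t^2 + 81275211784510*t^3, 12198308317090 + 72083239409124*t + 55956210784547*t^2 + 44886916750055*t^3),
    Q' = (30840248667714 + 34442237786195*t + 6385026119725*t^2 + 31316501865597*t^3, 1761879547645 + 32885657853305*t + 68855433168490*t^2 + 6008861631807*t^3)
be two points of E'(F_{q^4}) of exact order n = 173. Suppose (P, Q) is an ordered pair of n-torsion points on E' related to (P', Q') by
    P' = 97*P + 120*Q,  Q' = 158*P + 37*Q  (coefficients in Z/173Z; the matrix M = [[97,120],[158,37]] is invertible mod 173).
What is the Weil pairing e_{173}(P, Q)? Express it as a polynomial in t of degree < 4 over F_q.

e_{173} is bilinear + alternating on E[173], so e_{173}(97*P + 120*Q, 158*P + 37*Q) = e_{173}(P,Q)^(97*37-120*158).
So e_{173}(P,Q) = e_{173}(P',Q')^{20}, since 26*20 = 1 mod 173.
8-bit Miller (10101101) on E'/F_{85285231357367} with a'=26590966458796, b'=27932012130405: accumulate tangent/chord ratios at Q'+S and P'+S'.
So e_{173}(P',Q') = 81660011684522 + 75261756326205*t + 60063295695420*t^2 + 52858701126657*t^3.
e_{173}(P,Q) = (81660011684522 + 75261756326205*t + 60063295695420*t^2 + 52858701126657*t^3)^{20} = 54107820531992 + 56878554824769*t + 41275777942745*t^2 + 77475541637549*t^3.

54107820531992 + 56878554824769*t + 41275777942745*t^2 + 77475541637549*t^3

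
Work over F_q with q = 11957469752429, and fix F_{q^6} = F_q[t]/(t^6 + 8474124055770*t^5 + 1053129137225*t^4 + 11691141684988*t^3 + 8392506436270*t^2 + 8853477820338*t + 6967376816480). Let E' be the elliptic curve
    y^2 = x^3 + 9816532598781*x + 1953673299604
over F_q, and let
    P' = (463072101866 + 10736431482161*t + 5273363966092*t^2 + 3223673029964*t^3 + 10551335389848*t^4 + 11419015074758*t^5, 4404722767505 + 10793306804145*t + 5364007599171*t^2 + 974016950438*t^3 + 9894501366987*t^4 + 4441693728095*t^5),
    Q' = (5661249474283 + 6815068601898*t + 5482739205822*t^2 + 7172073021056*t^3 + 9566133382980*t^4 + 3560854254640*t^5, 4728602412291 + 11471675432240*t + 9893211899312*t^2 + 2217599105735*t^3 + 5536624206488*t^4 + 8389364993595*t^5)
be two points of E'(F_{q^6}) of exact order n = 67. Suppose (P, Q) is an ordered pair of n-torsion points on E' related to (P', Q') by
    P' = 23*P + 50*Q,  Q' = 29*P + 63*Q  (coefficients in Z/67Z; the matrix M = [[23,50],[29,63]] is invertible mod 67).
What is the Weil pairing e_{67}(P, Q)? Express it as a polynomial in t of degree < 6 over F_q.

Since e_{67}(P,P)=e_{67}(Q,Q)=1 and e_{67}(Q,P)=e_{67}(P,Q)^{-1}, expanding e_{67}(23*P + 50*Q,29*P + 63*Q) leaves e(P,Q)^det(M).
det M = 23*63 - 50*29 = -1 = 66 (mod 67); 66^{-1} = 66 (mod 67).
Miller loop for e_{67} over F_{11957469752429^6}: bits of 67 = 1000011; 6 double steps + 2 add steps, l/v at each.
So e_{67}(P',Q') = 1406447849070 + 11294779942271*t + 4616638890983*t^2 + 3250395265786*t^3 + 3441627119861*t^4 + 7405131804196*t^5.
(1406447849070 + 11294779942271*t + 4616638890983*t^2 + 3250395265786*t^3 + 3441627119861*t^4 + 7405131804196*t^5)^{66} mod (11957469752429,f) = 11600155734994 + 3157991832243*t + 11109550388943*t^2 + 6614313792263*t^3 + 10241021924537*t^4 + 9084138896117*t^5.

11600155734994 + 3157991832243*t + 11109550388943*t^2 + 6614313792263*t^3 + 10241021924537*t^4 + 9084138896117*t^5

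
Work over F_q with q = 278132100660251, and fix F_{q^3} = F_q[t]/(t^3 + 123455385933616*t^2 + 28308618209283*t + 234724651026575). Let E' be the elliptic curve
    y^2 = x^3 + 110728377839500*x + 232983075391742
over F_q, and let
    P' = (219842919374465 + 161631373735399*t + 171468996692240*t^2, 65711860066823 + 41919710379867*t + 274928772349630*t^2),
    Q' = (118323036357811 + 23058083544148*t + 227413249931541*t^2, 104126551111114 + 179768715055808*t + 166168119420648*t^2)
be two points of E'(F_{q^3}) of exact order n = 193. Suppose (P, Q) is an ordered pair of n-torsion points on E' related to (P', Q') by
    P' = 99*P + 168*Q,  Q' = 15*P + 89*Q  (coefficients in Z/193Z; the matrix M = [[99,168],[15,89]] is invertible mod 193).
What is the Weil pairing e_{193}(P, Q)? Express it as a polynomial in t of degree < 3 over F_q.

24528030133979 + 139245587520019*t + 35126900886396*t^2

Alternating bilinearity on E[193] (values in mu_{193} in F_{278132100660251^3}) gives e(P',Q') = e(P,Q)^det(M).
So e_{193}(P,Q) = e_{193}(P',Q')^{47}, since 115*47 = 1 mod 193.
8-bit Miller (11000001) on E'/F_{278132100660251} with a'=110728377839500, b'=232983075391742: accumulate tangent/chord ratios at Q'+S and P'+S'.
Result: e(P',Q') = 49400982899798 + 215974151432162*t + 164688128550138*t^2.
e_{193}(P,Q) = (49400982899798 + 215974151432162*t + 164688128550138*t^2)^{47} = 24528030133979 + 139245587520019*t + 35126900886396*t^2.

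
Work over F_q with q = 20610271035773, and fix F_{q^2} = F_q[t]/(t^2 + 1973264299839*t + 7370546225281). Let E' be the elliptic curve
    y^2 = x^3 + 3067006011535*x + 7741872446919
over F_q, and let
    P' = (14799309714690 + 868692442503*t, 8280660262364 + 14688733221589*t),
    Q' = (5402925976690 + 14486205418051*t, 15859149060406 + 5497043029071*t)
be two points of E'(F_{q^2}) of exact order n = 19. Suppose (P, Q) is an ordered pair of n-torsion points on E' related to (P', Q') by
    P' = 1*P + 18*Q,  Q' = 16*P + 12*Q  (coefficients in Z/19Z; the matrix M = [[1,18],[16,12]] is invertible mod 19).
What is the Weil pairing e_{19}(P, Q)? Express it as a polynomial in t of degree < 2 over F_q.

Since e_{19}(P,P)=e_{19}(Q,Q)=1 and e_{19}(Q,P)=e_{19}(P,Q)^{-1}, expanding e_{19}(1*P + 18*Q,16*P + 12*Q) leaves e(P,Q)^det(M).
det M = 1*12 - 18*16 = -276 = 9 (mod 19); 9^{-1} = 17 (mod 19).
Double-and-add over 10011: 5-1 doublings, 3-1 additions; each step l_{T,T}/v_{2T} or l_{T,P'}/v at Q'+S for random S.
The quotient is 10551087884597 + 979951386743*t.
(10551087884597 + 979951386743*t)^{17} mod (20610271035773,f) = 20563944248612 + 6522088362380*t.

20563944248612 + 6522088362380*t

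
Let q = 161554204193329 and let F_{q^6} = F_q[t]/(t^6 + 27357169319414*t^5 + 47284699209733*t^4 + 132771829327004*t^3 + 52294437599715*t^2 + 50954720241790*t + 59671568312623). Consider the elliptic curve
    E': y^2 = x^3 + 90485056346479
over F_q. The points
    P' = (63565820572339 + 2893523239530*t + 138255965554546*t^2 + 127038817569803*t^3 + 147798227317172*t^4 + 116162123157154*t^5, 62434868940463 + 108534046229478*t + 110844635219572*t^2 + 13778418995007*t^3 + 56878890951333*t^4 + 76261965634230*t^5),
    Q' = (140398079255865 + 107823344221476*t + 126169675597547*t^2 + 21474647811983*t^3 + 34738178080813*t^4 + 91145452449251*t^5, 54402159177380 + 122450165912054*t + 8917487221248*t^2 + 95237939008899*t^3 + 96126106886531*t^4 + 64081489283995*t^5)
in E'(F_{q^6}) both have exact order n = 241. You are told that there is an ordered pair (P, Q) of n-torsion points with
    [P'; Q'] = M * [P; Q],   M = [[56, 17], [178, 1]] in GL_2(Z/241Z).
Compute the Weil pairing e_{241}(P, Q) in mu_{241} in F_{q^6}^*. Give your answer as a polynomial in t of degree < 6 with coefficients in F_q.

78324834062910 + 96801573845744*t + 92241968236233*t^2 + 37451652955225*t^3 + 153078077663993*t^4 + 151929100609536*t^5

Under M = [[56,17],[178,1]] in GL_2(Z/241), e_{241}(P',Q') = e_{241}(P,Q)^(56*1-17*178 mod 241).
56*1 - 17*178 = -2970; reduced mod 241: det = 163, inverse 207.
Miller loop for e_{241} over F_{161554204193329^6}: bits of 241 = 11110001; 7 double steps + 4 add steps, l/v at each.
Result: e(P',Q') = 22332761249434 + 148261412028811*t + 59614595855439*t^2 + 147818500048127*t^3 + 147119799407215*t^4 + 25459139012779*t^5.
e_{241}(P,Q) = (22332761249434 + 148261412028811*t + 59614595855439*t^2 + 147818500048127*t^3 + 147119799407215*t^4 + 25459139012779*t^5)^{207} = 78324834062910 + 96801573845744*t + 92241968236233*t^2 + 37451652955225*t^3 + 153078077663993*t^4 + 151929100609536*t^5.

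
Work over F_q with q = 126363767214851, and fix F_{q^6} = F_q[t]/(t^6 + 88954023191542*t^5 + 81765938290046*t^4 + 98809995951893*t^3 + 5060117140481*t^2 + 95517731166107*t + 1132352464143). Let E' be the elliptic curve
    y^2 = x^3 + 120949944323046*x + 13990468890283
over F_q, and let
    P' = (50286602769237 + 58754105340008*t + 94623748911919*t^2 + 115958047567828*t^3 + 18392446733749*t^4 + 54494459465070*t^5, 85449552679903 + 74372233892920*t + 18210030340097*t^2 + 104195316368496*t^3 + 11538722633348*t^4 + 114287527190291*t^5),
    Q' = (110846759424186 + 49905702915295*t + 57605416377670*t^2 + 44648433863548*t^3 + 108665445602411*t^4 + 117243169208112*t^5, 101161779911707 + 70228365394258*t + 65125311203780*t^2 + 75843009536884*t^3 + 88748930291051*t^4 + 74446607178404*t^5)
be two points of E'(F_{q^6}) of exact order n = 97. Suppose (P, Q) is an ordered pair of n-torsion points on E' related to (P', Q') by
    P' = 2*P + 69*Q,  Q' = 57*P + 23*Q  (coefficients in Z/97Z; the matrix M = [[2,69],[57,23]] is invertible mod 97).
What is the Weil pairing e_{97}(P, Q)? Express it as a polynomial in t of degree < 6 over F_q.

Under M = [[2,69],[57,23]] in GL_2(Z/97), e_{97}(P',Q') = e_{97}(P,Q)^(2*23-69*57 mod 97).
So e_{97}(P,Q) = e_{97}(P',Q')^{83}, since 90*83 = 1 mod 97.
Miller loop for e_{97} over F_{126363767214851^6}: bits of 97 = 1100001; 6 double steps + 2 add steps, l/v at each.
So e_{97}(P',Q') = 45711539885328 + 101787059429864*t + 124717449878449*t^2 + 89184413448404*t^3 + 109870108192466*t^4 + 38600303298261*t^5.
Thus e_{97}(P,Q) = 4617476374002 + 4739291275377*t + 4320578036896*t^2 + 4682073280923*t^3 + 87897437120030*t^4 + 81552046735550*t^5.

4617476374002 + 4739291275377*t + 4320578036896*t^2 + 4682073280923*t^3 + 87897437120030*t^4 + 81552046735550*t^5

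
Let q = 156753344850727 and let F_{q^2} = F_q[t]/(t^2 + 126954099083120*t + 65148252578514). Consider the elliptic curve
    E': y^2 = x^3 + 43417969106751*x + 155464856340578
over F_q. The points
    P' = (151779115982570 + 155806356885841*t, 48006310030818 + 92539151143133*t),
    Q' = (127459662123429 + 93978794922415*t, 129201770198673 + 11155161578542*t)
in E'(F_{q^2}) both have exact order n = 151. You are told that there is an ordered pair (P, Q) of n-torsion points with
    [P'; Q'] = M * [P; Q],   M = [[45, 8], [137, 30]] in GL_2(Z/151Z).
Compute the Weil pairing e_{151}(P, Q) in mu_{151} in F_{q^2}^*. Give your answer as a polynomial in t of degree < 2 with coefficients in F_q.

Alternating bilinearity on E[151] (values in mu_{151} in F_{156753344850727^2}) gives e(P',Q') = e(P,Q)^det(M).
Inverting 103 mod 151: 22. Thus e_{151}(P,Q) = e(P',Q')^{22}.
Miller loop for e_{151} over F_{156753344850727^2}: bits of 151 = 10010111; 7 double steps + 4 add steps, l/v at each.
Miller gives e_{151}(P',Q') = 124974521596734 + 62822343089346*t in F_{156753344850727^2}.
(124974521596734 + 62822343089346*t)^{22} mod (156753344850727,f) = 79832274619947 + 76284406533894*t.

79832274619947 + 76284406533894*t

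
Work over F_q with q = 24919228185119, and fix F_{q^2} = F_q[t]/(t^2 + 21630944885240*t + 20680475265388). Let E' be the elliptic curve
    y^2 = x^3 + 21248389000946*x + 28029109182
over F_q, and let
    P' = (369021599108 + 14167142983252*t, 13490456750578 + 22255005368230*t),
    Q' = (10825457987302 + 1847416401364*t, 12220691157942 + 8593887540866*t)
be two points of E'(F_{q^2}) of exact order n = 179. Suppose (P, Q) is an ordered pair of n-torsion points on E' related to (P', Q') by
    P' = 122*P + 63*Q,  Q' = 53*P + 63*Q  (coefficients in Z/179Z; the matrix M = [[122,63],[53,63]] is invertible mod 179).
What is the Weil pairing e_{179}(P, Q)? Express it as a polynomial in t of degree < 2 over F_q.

22581369876506 + 5537174684730*t

The 179-Weil pairing on E[179] over F_{24919228185119} is alternating-bilinear: e_{179}(P',Q') = e_{179}(P,Q)^det(M).
So e_{179}(P,Q) = e_{179}(P',Q')^{172}, since 51*172 = 1 mod 179.
Build f_{179,P'} and f_{179,Q'} via the 8-bit ladder of 179=10110011_2; evaluate at shifted divisors; quotient in F_{24919228185119^2}.
The quotient is 820400235090 + 21680272810049*t.
(820400235090 + 21680272810049*t)^{172} mod (24919228185119,f) = 22581369876506 + 5537174684730*t.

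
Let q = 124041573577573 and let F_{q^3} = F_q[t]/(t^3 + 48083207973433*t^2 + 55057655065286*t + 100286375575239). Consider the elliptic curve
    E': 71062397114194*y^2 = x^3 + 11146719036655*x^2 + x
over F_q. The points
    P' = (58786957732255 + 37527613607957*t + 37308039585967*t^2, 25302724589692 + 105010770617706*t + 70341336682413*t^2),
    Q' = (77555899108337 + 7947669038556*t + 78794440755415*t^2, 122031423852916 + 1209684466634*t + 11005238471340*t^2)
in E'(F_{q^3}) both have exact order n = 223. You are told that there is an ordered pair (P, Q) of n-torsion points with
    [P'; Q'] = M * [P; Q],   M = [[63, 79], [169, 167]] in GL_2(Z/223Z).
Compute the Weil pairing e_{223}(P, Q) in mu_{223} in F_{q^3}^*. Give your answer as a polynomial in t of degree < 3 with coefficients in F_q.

Since e_{223}(P,P)=e_{223}(Q,Q)=1 and e_{223}(Q,P)=e_{223}(P,Q)^{-1}, expanding e_{223}(63*P + 79*Q,169*P + 167*Q) leaves e(P,Q)^det(M).
Hence e(P,Q) = e(P',Q')^{181} where 181 = 69^{-1} mod 223.
Undo Montgomery via alpha=72017213797604, beta=11498676518673: (a',b')=(53809056161966,55273790744244) over F_{124041573577573}.
Double-and-add over 11011111: 8-1 doublings, 7-1 additions; each step l_{T,T}/v_{2T} or l_{T,P'}/v at Q'+S for random S.
The quotient is 1988817463245 + 110744861135826*t + 21848463717681*t^2.
Finally e_{223}(P,Q) = 72936198609489 + 66123241920102*t + 31789645790972*t^2.

72936198609489 + 66123241920102*t + 31789645790972*t^2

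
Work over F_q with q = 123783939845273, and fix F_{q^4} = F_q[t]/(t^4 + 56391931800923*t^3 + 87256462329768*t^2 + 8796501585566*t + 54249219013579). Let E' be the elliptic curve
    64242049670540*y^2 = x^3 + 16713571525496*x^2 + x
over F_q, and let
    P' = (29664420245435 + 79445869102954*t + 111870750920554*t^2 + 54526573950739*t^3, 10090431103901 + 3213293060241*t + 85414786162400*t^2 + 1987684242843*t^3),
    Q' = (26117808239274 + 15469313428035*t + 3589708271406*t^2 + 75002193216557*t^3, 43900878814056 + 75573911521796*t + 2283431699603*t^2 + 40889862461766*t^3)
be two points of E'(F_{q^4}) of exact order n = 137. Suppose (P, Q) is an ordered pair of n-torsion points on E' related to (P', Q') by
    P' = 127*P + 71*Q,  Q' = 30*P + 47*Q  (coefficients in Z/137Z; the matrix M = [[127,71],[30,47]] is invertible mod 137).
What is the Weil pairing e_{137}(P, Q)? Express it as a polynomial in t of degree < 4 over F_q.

e_{137} is bilinear + alternating on E[137], so e_{137}(127*P + 71*Q, 30*P + 47*Q) = e_{137}(P,Q)^(127*47-71*30).
So e_{137}(P,Q) = e_{137}(P',Q')^{46}, since 3*46 = 1 mod 137.
(x,y)|->(22684241244488x+49363387360137,22684241244488y) sends E' to y^2=x^3+5091523531553*x+5662692405409.
Build f_{137,P'} and f_{137,Q'} via the 8-bit ladder of 137=10001001_2; evaluate at shifted divisors; quotient in F_{123783939845273^4}.
e_{137}(P',Q') = 57703278092544 + 4939836510731*t + 11814313905080*t^2 + 115795861613078*t^3.
Finally e_{137}(P,Q) = 85756238966729 + 73419010760131*t + 65275580152724*t^2 + 65652616098192*t^3.

85756238966729 + 73419010760131*t + 65275580152724*t^2 + 65652616098192*t^3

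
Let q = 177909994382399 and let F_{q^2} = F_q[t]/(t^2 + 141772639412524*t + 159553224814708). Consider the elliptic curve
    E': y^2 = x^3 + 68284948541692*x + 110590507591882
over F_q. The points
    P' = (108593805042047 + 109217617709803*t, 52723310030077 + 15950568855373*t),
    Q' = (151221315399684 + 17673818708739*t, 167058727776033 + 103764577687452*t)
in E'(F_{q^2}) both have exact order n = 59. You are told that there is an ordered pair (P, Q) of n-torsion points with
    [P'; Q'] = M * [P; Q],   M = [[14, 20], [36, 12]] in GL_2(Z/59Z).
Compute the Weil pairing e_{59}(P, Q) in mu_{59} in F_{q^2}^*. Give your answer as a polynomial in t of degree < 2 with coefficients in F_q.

30183807897843 + 50568640431655*t

Since e_{59}(P,P)=e_{59}(Q,Q)=1 and e_{59}(Q,P)=e_{59}(P,Q)^{-1}, expanding e_{59}(14*P + 20*Q,36*P + 12*Q) leaves e(P,Q)^det(M).
Hence e(P,Q) = e(P',Q')^{14} where 14 = 38^{-1} mod 59.
Double-and-add over 111011: 6-1 doublings, 5-1 additions; each step l_{T,T}/v_{2T} or l_{T,P'}/v at Q'+S for random S.
So e_{59}(P',Q') = 127020327382283 + 63099226608304*t.
(127020327382283 + 63099226608304*t)^{14} mod (177909994382399,f) = 30183807897843 + 50568640431655*t.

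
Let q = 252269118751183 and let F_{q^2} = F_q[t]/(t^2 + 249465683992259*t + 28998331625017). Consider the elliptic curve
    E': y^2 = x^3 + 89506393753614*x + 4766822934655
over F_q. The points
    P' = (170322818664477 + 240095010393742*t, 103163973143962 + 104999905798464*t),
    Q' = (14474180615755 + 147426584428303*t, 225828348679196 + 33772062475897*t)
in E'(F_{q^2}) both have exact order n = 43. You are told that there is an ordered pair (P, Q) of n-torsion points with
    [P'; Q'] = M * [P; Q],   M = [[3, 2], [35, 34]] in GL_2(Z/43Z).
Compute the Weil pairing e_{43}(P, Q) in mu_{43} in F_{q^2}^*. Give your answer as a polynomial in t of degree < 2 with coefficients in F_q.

18006330141224 + 65302219143041*t

e_{43} is bilinear + alternating on E[43], so e_{43}(3*P + 2*Q, 35*P + 34*Q) = e_{43}(P,Q)^(3*34-2*35).
3*34 - 2*35 = 32; reduced mod 43: det = 32, inverse 39.
6-bit Miller (101011) on E'/F_{252269118751183} with a'=89506393753614, b'=4766822934655: accumulate tangent/chord ratios at Q'+S and P'+S'.
e_{43}(P',Q') = 147715025823832 + 154651323664946*t.
Thus e_{43}(P,Q) = 18006330141224 + 65302219143041*t.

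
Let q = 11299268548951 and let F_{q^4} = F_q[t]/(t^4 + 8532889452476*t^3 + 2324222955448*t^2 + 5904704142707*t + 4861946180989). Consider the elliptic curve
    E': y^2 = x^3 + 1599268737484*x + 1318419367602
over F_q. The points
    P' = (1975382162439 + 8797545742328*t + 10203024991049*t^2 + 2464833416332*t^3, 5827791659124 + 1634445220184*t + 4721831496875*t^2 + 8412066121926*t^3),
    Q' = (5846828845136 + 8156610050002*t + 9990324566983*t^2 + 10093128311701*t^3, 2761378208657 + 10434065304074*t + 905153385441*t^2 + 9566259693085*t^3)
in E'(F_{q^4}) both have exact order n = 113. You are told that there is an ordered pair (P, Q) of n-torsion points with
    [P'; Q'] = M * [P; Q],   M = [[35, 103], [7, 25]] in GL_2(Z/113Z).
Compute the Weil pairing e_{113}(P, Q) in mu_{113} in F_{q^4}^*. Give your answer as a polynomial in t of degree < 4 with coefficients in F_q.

3517844008941 + 8673223217321*t + 983944114057*t^2 + 5827892988641*t^3

e_{113}(aP+bQ,cP+dQ) = e_{113}(P,Q)^(ad-bc); with (a,b,c,d)=(35,103,7,25) this gives the det-113 law.
det(M) mod 113 = 41; its inverse in (Z/113)^* is 102 (check: 41*102 mod 113 = 1).
Run Miller on y^2=x^3+1599268737484*x+1318419367602 over F_{11299268548951}: ladder 1110001 (7 bits); e = f_P(D_Q)/f_Q(D_P).
Result: e(P',Q') = 5887582223033 + 5184087461872*t + 1747752498520*t^2 + 3841825642448*t^3.
Hence e(P,Q) = 3517844008941 + 8673223217321*t + 983944114057*t^2 + 5827892988641*t^3 in F_{11299268548951^4}^*.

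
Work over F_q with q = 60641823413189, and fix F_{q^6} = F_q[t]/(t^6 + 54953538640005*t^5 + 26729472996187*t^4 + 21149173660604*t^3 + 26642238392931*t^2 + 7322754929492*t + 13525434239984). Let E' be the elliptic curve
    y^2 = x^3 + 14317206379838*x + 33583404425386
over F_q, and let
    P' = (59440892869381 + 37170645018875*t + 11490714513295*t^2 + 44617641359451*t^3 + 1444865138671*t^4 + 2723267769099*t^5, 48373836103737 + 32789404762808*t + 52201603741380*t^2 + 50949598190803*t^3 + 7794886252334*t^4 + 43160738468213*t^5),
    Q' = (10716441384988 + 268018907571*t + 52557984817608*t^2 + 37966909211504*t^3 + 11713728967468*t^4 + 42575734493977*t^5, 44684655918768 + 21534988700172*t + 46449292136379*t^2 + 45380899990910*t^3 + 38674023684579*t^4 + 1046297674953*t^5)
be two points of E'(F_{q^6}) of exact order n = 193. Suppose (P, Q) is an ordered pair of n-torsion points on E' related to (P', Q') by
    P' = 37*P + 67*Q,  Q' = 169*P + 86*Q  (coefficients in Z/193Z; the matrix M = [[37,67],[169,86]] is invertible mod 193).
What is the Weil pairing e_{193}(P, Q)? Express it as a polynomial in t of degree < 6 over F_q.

e_{193} is bilinear + alternating on E[193], so e_{193}(37*P + 67*Q, 169*P + 86*Q) = e_{193}(P,Q)^(37*86-67*169).
det M = 37*86 - 67*169 = -8141 = 158 (mod 193); 158^{-1} = 11 (mod 193).
Build f_{193,P'} and f_{193,Q'} via the 8-bit ladder of 193=11000001_2; evaluate at shifted divisors; quotient in F_{60641823413189^6}.
f_P(D_Q)/f_Q(D_P) = 24281930245573 + 919711183980*t + 57520865784342*t^2 + 6970270958485*t^3 + 35348543281708*t^4 + 1624012640492*t^5.
Raise to 11: e(P,Q) = 51755286745640 + 33521229486704*t + 29510742139504*t^2 + 9061739215286*t^3 + 8612558502870*t^4 + 32981122879049*t^5 in mu_{193}.

51755286745640 + 33521229486704*t + 29510742139504*t^2 + 9061739215286*t^3 + 8612558502870*t^4 + 32981122879049*t^5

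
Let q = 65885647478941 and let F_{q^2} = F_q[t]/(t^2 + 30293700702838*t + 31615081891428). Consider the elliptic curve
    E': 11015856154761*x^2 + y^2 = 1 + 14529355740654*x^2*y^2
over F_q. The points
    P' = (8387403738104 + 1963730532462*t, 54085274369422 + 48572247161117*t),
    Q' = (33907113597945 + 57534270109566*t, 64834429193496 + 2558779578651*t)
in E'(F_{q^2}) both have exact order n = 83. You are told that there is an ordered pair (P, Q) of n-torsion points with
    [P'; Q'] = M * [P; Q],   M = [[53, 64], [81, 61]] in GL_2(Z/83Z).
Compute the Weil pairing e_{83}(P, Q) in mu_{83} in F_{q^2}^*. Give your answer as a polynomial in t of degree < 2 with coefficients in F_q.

33401792609047 + 43452174166365*t

Since e_{83}(P,P)=e_{83}(Q,Q)=1 and e_{83}(Q,P)=e_{83}(P,Q)^{-1}, expanding e_{83}(53*P + 64*Q,81*P + 61*Q) leaves e(P,Q)^det(M).
53*61 - 64*81 = -1951; reduced mod 83: det = 41, inverse 81.
Edwards->Montgomery: u=(1+y)/(1-y), v=u/x -> 34844400893195v^2=u^3+47605228458943u^2+u; then x_W=15593036973262u+37200359055373: y^2=x^3+15558532328345*x+43288393413331.
Run Miller on y^2=x^3+15558532328345*x+43288393413331 over F_{65885647478941}: ladder 1010011 (7 bits); e = f_P(D_Q)/f_Q(D_P).
The quotient is 12991924642314 + 6591285116447*t.
Thus e_{83}(P,Q) = 33401792609047 + 43452174166365*t.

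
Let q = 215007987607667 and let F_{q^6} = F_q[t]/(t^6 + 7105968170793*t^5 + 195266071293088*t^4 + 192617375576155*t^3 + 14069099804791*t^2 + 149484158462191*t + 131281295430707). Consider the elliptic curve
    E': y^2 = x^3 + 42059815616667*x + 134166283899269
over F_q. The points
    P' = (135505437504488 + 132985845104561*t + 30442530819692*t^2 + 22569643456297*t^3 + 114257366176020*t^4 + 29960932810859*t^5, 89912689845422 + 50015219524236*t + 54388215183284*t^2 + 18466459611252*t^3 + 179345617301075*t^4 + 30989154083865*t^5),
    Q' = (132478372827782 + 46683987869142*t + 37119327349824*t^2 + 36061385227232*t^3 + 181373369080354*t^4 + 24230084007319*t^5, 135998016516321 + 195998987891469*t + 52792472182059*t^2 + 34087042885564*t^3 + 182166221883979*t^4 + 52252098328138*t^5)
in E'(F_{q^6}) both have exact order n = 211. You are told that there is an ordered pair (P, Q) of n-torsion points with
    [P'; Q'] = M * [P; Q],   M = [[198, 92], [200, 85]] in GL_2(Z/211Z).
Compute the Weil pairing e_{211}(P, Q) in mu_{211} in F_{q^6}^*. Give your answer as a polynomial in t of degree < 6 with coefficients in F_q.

Alternating bilinearity on E[211] (values in mu_{211} in F_{215007987607667^6}) gives e(P',Q') = e(P,Q)^det(M).
198*85 - 92*200 = -1570; reduced mod 211: det = 118, inverse 152.
8-bit Miller (11010011) on E'/F_{215007987607667} with a'=42059815616667, b'=134166283899269: accumulate tangent/chord ratios at Q'+S and P'+S'.
The quotient is 199997708328331 + 9227385955981*t + 165088952160859*t^2 + 167405312377136*t^3 + 54714052646169*t^4 + 153188543956446*t^5.
(199997708328331 + 9227385955981*t + 165088952160859*t^2 + 167405312377136*t^3 + 54714052646169*t^4 + 153188543956446*t^5)^{152} mod (215007987607667,f) = 193308824733281 + 70934394253641*t + 142534079385859*t^2 + 4356331149158*t^3 + 74814369475111*t^4 + 127059495747047*t^5.

193308824733281 + 70934394253641*t + 142534079385859*t^2 + 4356331149158*t^3 + 74814369475111*t^4 + 127059495747047*t^5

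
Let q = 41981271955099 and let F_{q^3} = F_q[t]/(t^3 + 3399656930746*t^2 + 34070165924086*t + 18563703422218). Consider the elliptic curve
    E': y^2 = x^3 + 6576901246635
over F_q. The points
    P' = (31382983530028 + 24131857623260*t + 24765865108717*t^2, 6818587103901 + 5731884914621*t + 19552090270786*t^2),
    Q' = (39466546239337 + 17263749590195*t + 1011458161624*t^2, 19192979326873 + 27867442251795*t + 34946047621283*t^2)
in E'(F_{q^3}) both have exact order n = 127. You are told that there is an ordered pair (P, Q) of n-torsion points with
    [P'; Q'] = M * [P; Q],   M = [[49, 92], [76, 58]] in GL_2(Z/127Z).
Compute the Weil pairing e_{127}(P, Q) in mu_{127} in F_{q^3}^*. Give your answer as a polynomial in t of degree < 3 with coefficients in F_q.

19550392901980 + 2176090409095*t + 12803170757197*t^2

Alternating bilinearity on E[127] (values in mu_{127} in F_{41981271955099^3}) gives e(P',Q') = e(P,Q)^det(M).
det M = 49*58 - 92*76 = -4150 = 41 (mod 127); 41^{-1} = 31 (mod 127).
n = 127 = (1111111)_2 (7 bits, wt 7); accumulate f_{127,P'}(Q'+S)/f_{127,P'}(S) along the 6-step ladder.
f_P(D_Q)/f_Q(D_P) = 11083955768433 + 1230375081330*t + 28115549262728*t^2.
Thus e_{127}(P,Q) = 19550392901980 + 2176090409095*t + 12803170757197*t^2.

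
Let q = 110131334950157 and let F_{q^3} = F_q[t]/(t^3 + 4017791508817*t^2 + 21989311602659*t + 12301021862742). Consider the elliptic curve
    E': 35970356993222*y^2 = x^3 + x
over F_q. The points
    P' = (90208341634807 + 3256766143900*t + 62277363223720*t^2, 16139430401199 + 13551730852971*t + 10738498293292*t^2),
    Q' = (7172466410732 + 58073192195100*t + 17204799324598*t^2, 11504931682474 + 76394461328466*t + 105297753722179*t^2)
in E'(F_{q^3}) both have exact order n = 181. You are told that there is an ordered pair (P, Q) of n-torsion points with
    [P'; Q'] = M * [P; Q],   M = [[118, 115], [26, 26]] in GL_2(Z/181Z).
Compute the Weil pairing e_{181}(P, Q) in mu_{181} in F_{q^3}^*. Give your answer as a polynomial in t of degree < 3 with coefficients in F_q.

The 181-Weil pairing on E[181] over F_{110131334950157} is alternating-bilinear: e_{181}(P',Q') = e_{181}(P,Q)^det(M).
So e_{181}(P,Q) = e_{181}(P',Q')^{123}, since 78*123 = 1 mod 181.
Undo Montgomery via alpha=0, beta=46343752947942: (a',b')=(77828179418706,0) over F_{110131334950157}.
Double-and-add over 10110101: 8-1 doublings, 5-1 additions; each step l_{T,T}/v_{2T} or l_{T,P'}/v at Q'+S for random S.
Miller gives e_{181}(P',Q') = 91736283596371 + 45273279815021*t + 86914773085588*t^2 in F_{110131334950157^3}.
Thus e_{181}(P,Q) = 75003137129499 + 91819202684840*t + 75318930900605*t^2.

75003137129499 + 91819202684840*t + 75318930900605*t^2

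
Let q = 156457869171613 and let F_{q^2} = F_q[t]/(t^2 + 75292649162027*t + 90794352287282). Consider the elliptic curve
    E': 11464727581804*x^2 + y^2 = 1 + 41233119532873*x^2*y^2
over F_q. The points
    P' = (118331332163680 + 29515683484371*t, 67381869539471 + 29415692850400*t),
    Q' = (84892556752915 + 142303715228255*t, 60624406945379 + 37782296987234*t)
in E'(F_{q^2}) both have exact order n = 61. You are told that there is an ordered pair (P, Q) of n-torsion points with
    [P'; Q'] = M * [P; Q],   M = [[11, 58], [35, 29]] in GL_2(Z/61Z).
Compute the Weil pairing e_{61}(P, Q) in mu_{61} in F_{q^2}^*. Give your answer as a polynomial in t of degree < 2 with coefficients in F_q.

148137666802506 + 123387406204755*t

e_{61}(aP+bQ,cP+dQ) = e_{61}(P,Q)^(ad-bc); with (a,b,c,d)=(11,58,35,29) this gives the det-61 law.
det M = 11*29 - 58*35 = -1711 = 58 (mod 61); 58^{-1} = 20 (mod 61).
Map (x,y)_Ed via u=(1+y)/(1-y), v=(1+y)/((1-y)x) to Montgomery A=106247304150381,B=47190030444371; then to (a',b')=(0,113672297840388).
n = 61 = (111101)_2 (6 bits, wt 5); accumulate f_{61,P'}(Q'+S)/f_{61,P'}(S) along the 5-step ladder.
So e_{61}(P',Q') = 152027104398533 + 110641022347980*t.
Finally e_{61}(P,Q) = 148137666802506 + 123387406204755*t.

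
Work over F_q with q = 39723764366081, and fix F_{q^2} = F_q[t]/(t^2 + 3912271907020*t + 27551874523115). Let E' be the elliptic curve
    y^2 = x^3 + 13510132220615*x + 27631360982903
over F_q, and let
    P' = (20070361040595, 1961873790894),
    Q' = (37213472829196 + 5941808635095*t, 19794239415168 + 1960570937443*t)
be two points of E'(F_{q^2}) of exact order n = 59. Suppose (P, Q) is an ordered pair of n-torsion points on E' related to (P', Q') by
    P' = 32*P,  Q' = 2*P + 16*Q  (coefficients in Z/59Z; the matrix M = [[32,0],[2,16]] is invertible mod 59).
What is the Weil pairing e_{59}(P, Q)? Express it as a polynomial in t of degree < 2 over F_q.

2170316601409 + 38564528800143*t

Under M = [[32,0],[2,16]] in GL_2(Z/59), e_{59}(P',Q') = e_{59}(P,Q)^(32*16-0*2 mod 59).
det M = 32*16 - 0*2 = 512 = 40 (mod 59); 40^{-1} = 31 (mod 59).
n = 59 = (111011)_2 (6 bits, wt 5); accumulate f_{59,P'}(Q'+S)/f_{59,P'}(S) along the 5-step ladder.
Result: e(P',Q') = 27554849205151 + 26872440215893*t.
Finally e_{59}(P,Q) = 2170316601409 + 38564528800143*t.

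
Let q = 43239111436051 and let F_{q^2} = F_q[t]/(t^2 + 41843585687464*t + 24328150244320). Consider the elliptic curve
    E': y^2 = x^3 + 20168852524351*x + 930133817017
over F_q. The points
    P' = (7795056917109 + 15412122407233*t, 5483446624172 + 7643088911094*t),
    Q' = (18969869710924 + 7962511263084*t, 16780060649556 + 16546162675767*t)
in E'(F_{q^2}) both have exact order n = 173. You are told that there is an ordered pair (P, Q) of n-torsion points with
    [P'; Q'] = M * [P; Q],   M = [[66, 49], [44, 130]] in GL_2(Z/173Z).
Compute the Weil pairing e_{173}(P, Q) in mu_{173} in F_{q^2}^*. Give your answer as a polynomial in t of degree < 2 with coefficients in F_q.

26323747244884 + 39027016817887*t

Alternating bilinearity on E[173] (values in mu_{173} in F_{43239111436051^2}) gives e(P',Q') = e(P,Q)^det(M).
det M = 66*130 - 49*44 = 6424 = 23 (mod 173); 23^{-1} = 158 (mod 173).
Build f_{173,P'} and f_{173,Q'} via the 8-bit ladder of 173=10101101_2; evaluate at shifted divisors; quotient in F_{43239111436051^2}.
Miller gives e_{173}(P',Q') = 6972404997122 + 42508939258795*t in F_{43239111436051^2}.
e_{173}(P,Q) = (6972404997122 + 42508939258795*t)^{158} = 26323747244884 + 39027016817887*t.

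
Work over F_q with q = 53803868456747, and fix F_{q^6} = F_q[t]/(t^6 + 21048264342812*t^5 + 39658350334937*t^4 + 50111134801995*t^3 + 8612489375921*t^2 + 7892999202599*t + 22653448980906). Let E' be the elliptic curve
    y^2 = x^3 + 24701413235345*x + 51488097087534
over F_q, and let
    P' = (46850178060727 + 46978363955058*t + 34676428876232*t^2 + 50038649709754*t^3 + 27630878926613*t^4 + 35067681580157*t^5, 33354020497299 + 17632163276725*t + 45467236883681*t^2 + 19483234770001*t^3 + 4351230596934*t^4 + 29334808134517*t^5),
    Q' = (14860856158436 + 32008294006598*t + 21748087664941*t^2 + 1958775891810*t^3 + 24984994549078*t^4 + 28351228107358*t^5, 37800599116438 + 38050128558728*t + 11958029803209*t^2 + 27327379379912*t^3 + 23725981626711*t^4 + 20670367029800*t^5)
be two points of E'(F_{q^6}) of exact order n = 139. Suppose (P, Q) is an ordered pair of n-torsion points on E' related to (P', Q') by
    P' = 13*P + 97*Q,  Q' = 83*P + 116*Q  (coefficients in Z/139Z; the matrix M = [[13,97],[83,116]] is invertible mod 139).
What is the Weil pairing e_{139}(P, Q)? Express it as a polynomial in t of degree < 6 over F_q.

18250691602938 + 34482134836087*t + 32298366000794*t^2 + 119697542424*t^3 + 2261420125912*t^4 + 21839179213436*t^5

The 139-Weil pairing on E[139] over F_{53803868456747} is alternating-bilinear: e_{139}(P',Q') = e_{139}(P,Q)^det(M).
det M = 13*116 - 97*83 = -6543 = 129 (mod 139); 129^{-1} = 125 (mod 139).
Double-and-add over 10001011: 8-1 doublings, 4-1 additions; each step l_{T,T}/v_{2T} or l_{T,P'}/v at Q'+S for random S.
The quotient is 37501538148264 + 48039041090399*t + 32656337227762*t^2 + 30289246748702*t^3 + 11896562882203*t^4 + 4006873486187*t^5.
Finally e_{139}(P,Q) = 18250691602938 + 34482134836087*t + 32298366000794*t^2 + 119697542424*t^3 + 2261420125912*t^4 + 21839179213436*t^5.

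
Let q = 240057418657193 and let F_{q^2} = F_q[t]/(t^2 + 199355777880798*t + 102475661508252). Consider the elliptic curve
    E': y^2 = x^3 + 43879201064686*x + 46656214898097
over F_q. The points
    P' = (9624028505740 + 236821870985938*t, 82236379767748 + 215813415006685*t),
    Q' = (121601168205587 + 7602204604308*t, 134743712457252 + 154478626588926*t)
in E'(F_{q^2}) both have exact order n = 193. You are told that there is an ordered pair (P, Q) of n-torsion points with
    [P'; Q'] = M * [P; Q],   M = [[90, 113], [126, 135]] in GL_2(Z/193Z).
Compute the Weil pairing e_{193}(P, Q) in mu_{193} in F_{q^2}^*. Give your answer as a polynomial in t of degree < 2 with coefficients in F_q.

152897138269499 + 21307838519873*t

Alternating bilinearity on E[193] (values in mu_{193} in F_{240057418657193^2}) gives e(P',Q') = e(P,Q)^det(M).
90*135 - 113*126 = -2088; reduced mod 193: det = 35, inverse 182.
Build f_{193,P'} and f_{193,Q'} via the 8-bit ladder of 193=11000001_2; evaluate at shifted divisors; quotient in F_{240057418657193^2}.
Miller gives e_{193}(P',Q') = 130767213748538 + 137025716124462*t in F_{240057418657193^2}.
Hence e(P,Q) = 152897138269499 + 21307838519873*t in F_{240057418657193^2}^*.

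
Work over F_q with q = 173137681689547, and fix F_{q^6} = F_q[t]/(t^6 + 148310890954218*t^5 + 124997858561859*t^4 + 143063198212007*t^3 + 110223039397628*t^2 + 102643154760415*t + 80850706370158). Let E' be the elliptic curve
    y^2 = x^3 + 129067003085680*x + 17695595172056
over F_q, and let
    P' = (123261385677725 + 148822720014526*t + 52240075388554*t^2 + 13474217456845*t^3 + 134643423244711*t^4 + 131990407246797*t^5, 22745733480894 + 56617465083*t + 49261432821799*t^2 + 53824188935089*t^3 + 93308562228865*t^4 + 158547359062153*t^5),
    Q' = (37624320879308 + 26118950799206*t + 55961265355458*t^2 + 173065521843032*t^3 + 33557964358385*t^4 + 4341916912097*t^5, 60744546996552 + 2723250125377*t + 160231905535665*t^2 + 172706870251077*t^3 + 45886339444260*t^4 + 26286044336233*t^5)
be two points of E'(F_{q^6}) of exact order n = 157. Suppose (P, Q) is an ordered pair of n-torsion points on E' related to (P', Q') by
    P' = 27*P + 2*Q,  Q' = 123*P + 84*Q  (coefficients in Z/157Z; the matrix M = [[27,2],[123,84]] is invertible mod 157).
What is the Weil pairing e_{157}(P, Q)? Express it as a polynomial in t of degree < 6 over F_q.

The 157-Weil pairing on E[157] over F_{173137681689547} is alternating-bilinear: e_{157}(P',Q') = e_{157}(P,Q)^det(M).
det(M) mod 157 = 138; its inverse in (Z/157)^* is 33 (check: 138*33 mod 157 = 1).
n = 157 = (10011101)_2 (8 bits, wt 5); accumulate f_{157,P'}(Q'+S)/f_{157,P'}(S) along the 7-step ladder.
The quotient is 151649065319486 + 127137900835695*t + 68963442907304*t^2 + 87015515154023*t^3 + 7397554624381*t^4 + 15824175270997*t^5.
Finally e_{157}(P,Q) = 41084752310046 + 45995876238004*t + 125737879150692*t^2 + 26272373393683*t^3 + 154393232942247*t^4 + 65391942666205*t^5.

41084752310046 + 45995876238004*t + 125737879150692*t^2 + 26272373393683*t^3 + 154393232942247*t^4 + 65391942666205*t^5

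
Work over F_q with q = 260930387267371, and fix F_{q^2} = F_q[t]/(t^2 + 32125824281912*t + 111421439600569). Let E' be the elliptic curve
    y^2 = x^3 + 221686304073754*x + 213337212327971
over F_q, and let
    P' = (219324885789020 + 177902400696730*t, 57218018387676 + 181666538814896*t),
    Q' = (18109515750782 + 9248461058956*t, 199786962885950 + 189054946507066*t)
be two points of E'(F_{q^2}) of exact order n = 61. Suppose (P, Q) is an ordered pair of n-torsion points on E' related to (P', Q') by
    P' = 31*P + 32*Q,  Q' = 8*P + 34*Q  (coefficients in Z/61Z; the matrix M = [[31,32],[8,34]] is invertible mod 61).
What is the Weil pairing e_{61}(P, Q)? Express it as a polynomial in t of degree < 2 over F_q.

71977008415189 + 92144638578945*t

Under M = [[31,32],[8,34]] in GL_2(Z/61), e_{61}(P',Q') = e_{61}(P,Q)^(31*34-32*8 mod 61).
Hence e(P,Q) = e(P',Q')^{49} where 49 = 5^{-1} mod 61.
Run Miller on y^2=x^3+221686304073754*x+213337212327971 over F_{260930387267371}: ladder 111101 (6 bits); e = f_P(D_Q)/f_Q(D_P).
So e_{61}(P',Q') = 143238766167482 + 155414517176730*t.
Raise to 49: e(P,Q) = 71977008415189 + 92144638578945*t in mu_{61}.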